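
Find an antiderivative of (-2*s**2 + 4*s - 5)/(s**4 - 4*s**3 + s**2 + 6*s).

Factor the denominator: s*(s - 3)*(s - 2)*(s + 1).
Partial-fraction decomposition: 11/(12*(s + 1)) + 5/(6*(s - 2)) - 11/(12*(s - 3)) - 5/(6*s).
Integrate each term: A/(s−a) contributes A·log|s−a|.

-5*log(s)/6 - 11*log(s - 3)/12 + 5*log(s - 2)/6 + 11*log(s + 1)/12 + C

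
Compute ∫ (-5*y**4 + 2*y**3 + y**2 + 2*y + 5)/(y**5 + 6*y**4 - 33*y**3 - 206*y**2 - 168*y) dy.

Factor the denominator: y*(y - 6)*(y + 1)*(y + 4)*(y + 7).
Partial-fraction decomposition: -4217/(546*(y + 7)) + 31/(8*(y + 4)) - 1/(42*(y + 1)) - 1199/(1092*(y - 6)) - 5/(168*y).
Integrate each term: A/(y−a) contributes A·log|y−a|.

-5*log(y)/168 - 1199*log(y - 6)/1092 - log(y + 1)/42 + 31*log(y + 4)/8 - 4217*log(y + 7)/546 + C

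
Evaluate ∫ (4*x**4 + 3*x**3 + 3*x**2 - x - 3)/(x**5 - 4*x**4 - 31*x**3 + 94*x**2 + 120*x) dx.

-log(x)/40 + 1977*log(x - 6)/308 - 419*log(x - 4)/120 - log(x + 1)/70 + 367*log(x + 5)/330 + C

Factor the denominator: x*(x - 6)*(x - 4)*(x + 1)*(x + 5).
Partial-fraction decomposition: 367/(330*(x + 5)) - 1/(70*(x + 1)) - 419/(120*(x - 4)) + 1977/(308*(x - 6)) - 1/(40*x).
Integrate each term: A/(x−a) contributes A·log|x−a|.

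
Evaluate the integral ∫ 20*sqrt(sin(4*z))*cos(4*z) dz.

10*sin(4*z)**(3/2)/3 + C

Let u = sin(4*z), so du = (4*cos(4*z)) dz.
Rewriting, the integral becomes 5·∫ √u du = 5·(2/3)u^(3/2).
Substituting back, u = sin(4*z).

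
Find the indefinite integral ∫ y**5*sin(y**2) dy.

-y**4*cos(y**2)/2 + y**2*sin(y**2) + cos(y**2) + C

Let u = y², du = 2y dy; rewrite as (1/2)∫ u^2·sin(1u) du.
Now integrate by parts 2 times.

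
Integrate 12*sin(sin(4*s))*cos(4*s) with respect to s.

-3*cos(sin(4*s)) + C

Let u = sin(4*s), so du = (4*cos(4*s)) ds.
Rewriting, the integral becomes 3·∫ sin(u) du = 3·-cos(u).
Substituting back, u = sin(4*s).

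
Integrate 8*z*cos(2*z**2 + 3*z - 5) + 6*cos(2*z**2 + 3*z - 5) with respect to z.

2*sin(2*z**2 + 3*z - 5) + C

Let u = 2*z**2 + 3*z - 5, so du = (4*z + 3) dz.
Rewriting, the integral becomes 2·∫ cos(u) du = 2·sin(u).
Substituting back, u = 2*z**2 + 3*z - 5.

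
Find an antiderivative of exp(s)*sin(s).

Let I denote the integral. Integrate by parts with u = sin(s), dv = exp(s) ds, so v = exp(s): I = exp(s)*sin(s) − ∫ exp(s)*cos(s) ds.
Apply parts again with u = cos(s), dv = exp(s) ds: ∫ exp(s)*cos(s) ds = exp(s)*cos(s) + I. Substituting back brings back I: I = exp(s)*sin(s) - exp(s)*cos(s) − I.
Solving for I: (1 + 1)·I equals the remaining terms, so I = (1/2)·(exp(s)*sin(s) - exp(s)*cos(s)).

exp(s)*sin(s)/2 - exp(s)*cos(s)/2 + C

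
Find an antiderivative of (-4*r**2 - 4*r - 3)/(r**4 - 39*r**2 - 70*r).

Factor the denominator: r*(r - 7)*(r + 2)*(r + 5).
Partial-fraction decomposition: 83/(180*(r + 5)) - 11/(54*(r + 2)) - 227/(756*(r - 7)) + 3/(70*r).
Integrate each term: A/(r−a) contributes A·log|r−a|.

3*log(r)/70 - 227*log(r - 7)/756 - 11*log(r + 2)/54 + 83*log(r + 5)/180 + C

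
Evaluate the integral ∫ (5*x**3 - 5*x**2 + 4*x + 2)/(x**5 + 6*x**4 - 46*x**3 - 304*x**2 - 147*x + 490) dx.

Factor the denominator: (x - 7)*(x - 1)*(x + 2)*(x + 5)*(x + 7).
Partial-fraction decomposition: -993/(560*(x + 7)) + 16/(9*(x + 5)) - 22/(135*(x + 2)) - 1/(144*(x - 1)) + 125/(756*(x - 7)).
Integrate each term: A/(x−a) contributes A·log|x−a|.

125*log(x - 7)/756 - log(x - 1)/144 - 22*log(x + 2)/135 + 16*log(x + 5)/9 - 993*log(x + 7)/560 + C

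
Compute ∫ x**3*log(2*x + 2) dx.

Use integration by parts with u = log(2*x + 2), dv = x**3 dx.
Then du = 2/(2*x + 2) dx and v = x**4/4.

x**4*log(2*x + 2)/4 - x**4/16 + x**3/12 - x**2/8 + x/4 - log(x + 1)/4 + C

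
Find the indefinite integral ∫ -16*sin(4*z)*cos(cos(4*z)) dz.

Let u = cos(4*z), so du = (-4*sin(4*z)) dz.
Rewriting, the integral becomes 4·∫ cos(u) du = 4·sin(u).
Substituting back, u = cos(4*z).

4*sin(cos(4*z)) + C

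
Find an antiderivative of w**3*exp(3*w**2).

(3*w**2 - 1)*exp(3*w**2)/18 + C

Let u = w², du = 2w dw; rewrite as (1/2)∫ u^1·exp(3u) du.
Now integrate by parts 1 time.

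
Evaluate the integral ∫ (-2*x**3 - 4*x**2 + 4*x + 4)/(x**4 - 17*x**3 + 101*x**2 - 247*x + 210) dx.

-85*log(x - 7)/4 + 163*log(x - 5)/6 - 37*log(x - 3)/4 + 4*log(x - 2)/3 + C

Factor the denominator: (x - 7)*(x - 5)*(x - 3)*(x - 2).
Partial-fraction decomposition: 4/(3*(x - 2)) - 37/(4*(x - 3)) + 163/(6*(x - 5)) - 85/(4*(x - 7)).
Integrate each term: A/(x−a) contributes A·log|x−a|.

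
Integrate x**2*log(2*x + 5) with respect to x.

x**3*log(2*x + 5)/3 - x**3/9 + 5*x**2/12 - 25*x/12 + 125*log(2*x + 5)/24 + C

Use integration by parts with u = log(2*x + 5), dv = x**2 dx.
Then du = 2/(2*x + 5) dx and v = x**3/3.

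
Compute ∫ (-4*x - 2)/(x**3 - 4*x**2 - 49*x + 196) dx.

Factor the denominator: (x - 7)*(x - 4)*(x + 7).
Partial-fraction decomposition: 13/(77*(x + 7)) + 6/(11*(x - 4)) - 5/(7*(x - 7)).
Integrate each term: A/(x−a) contributes A·log|x−a|.

-5*log(x - 7)/7 + 6*log(x - 4)/11 + 13*log(x + 7)/77 + C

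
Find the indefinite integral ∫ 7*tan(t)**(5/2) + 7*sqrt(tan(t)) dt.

14*tan(t)**(3/2)/3 + C

Let u = tan(t), so du = (tan(t)**2 + 1) dt.
Rewriting, the integral becomes 7·∫ √u du = 7·(2/3)u^(3/2).
Substituting back, u = tan(t).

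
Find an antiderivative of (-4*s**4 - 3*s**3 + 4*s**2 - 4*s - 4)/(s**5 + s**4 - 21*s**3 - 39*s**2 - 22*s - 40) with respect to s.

-311*log(s - 5)/182 + 2*log(s + 2)/7 - 42*log(s + 4)/17 - 47*log(s**2 + 1)/884 + 103*atan(s)/442 + C

Factor the denominator: (s - 5)*(s + 2)*(s + 4)*(s**2 + 1).
Partial-fraction decomposition: -(47*s - 103)/(442*(s**2 + 1)) - 42/(17*(s + 4)) + 2/(7*(s + 2)) - 311/(182*(s - 5)).
Integrate each term; A/(s−a) gives A·log|s−a|; the (Bs+D)/(s²+p²) term gives a log and an atan.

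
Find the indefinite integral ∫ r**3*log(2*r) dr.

Use integration by parts with u = log(2*r), dv = r**3 dr.
Then du = 1/r dr and v = r**4/4.

r**4*(log(r) + log(2))/4 - r**4/16 + C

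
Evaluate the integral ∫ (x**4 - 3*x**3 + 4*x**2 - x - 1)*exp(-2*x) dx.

(-4*x**4 + 4*x**3 - 10*x**2 - 6*x + 1)*exp(-2*x)/8 + C

Use integration by parts with u = x**4 - 3*x**3 + 4*x**2 - x - 1, dv = exp(-2*x) dx, so v = -exp(-2*x)/2.
Apply parts 4 times (tabular method): alternate signs, differentiate u down to 0, integrate dv up.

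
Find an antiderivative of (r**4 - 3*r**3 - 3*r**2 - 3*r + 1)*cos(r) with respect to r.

Use integration by parts with u = r**4 - 3*r**3 - 3*r**2 - 3*r + 1, dv = cos(r) dr, so v = sin(r).
Apply parts 4 times (tabular method): alternate signs, differentiate u down to 0, integrate dv up.

r**4*sin(r) - 3*r**3*sin(r) + 4*r**3*cos(r) - 15*r**2*sin(r) - 9*r**2*cos(r) + 15*r*sin(r) - 30*r*cos(r) + 31*sin(r) + 15*cos(r) + C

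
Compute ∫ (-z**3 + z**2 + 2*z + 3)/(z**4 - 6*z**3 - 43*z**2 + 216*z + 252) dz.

-277*log(z - 7)/104 + 55*log(z - 6)/28 + 3*log(z + 1)/280 - 81*log(z + 6)/260 + C

Factor the denominator: (z - 7)*(z - 6)*(z + 1)*(z + 6).
Partial-fraction decomposition: -81/(260*(z + 6)) + 3/(280*(z + 1)) + 55/(28*(z - 6)) - 277/(104*(z - 7)).
Integrate each term: A/(z−a) contributes A·log|z−a|.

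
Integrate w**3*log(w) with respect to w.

Use integration by parts with u = log(w), dv = w**3 dw.
Then du = 1/w dw and v = w**4/4.

w**4*log(w)/4 - w**4/16 + C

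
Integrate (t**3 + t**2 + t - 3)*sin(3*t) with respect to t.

-t**3*cos(3*t)/3 + t**2*sin(3*t)/3 - t**2*cos(3*t)/3 + 2*t*sin(3*t)/9 - t*cos(3*t)/9 + sin(3*t)/27 + 29*cos(3*t)/27 + C

Use integration by parts with u = t**3 + t**2 + t - 3, dv = sin(3*t) dt, so v = -cos(3*t)/3.
Apply parts 3 times (tabular method): alternate signs, differentiate u down to 0, integrate dv up.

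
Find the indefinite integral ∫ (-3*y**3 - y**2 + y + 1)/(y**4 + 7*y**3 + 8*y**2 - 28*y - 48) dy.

Factor the denominator: (y - 2)*(y + 2)*(y + 3)*(y + 4).
Partial-fraction decomposition: -173/(12*(y + 4)) + 14/(y + 3) - 19/(8*(y + 2)) - 5/(24*(y - 2)).
Integrate each term: A/(y−a) contributes A·log|y−a|.

-5*log(y - 2)/24 - 19*log(y + 2)/8 + 14*log(y + 3) - 173*log(y + 4)/12 + C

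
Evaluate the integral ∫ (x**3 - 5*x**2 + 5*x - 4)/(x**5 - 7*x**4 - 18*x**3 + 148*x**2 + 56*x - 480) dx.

31*log(x - 6)/160 - log(x - 5)/9 - log(x - 2)/48 + 3*log(x + 2)/32 - 7*log(x + 4)/45 + C

Factor the denominator: (x - 6)*(x - 5)*(x - 2)*(x + 2)*(x + 4).
Partial-fraction decomposition: -7/(45*(x + 4)) + 3/(32*(x + 2)) - 1/(48*(x - 2)) - 1/(9*(x - 5)) + 31/(160*(x - 6)).
Integrate each term: A/(x−a) contributes A·log|x−a|.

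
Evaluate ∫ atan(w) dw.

Use integration by parts with u = arctan(w), dv = dw.
Then du = 1/(w**2 + 1) dw.

w*atan(w) - log(w**2 + 1)/2 + C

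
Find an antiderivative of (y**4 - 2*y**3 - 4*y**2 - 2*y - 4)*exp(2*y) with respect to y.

Use integration by parts with u = y**4 - 2*y**3 - 4*y**2 - 2*y - 4, dv = exp(2*y) dy, so v = exp(2*y)/2.
Apply parts 4 times (tabular method): alternate signs, differentiate u down to 0, integrate dv up.

(y**4 - 4*y**3 + 2*y**2 - 4*y - 2)*exp(2*y)/2 + C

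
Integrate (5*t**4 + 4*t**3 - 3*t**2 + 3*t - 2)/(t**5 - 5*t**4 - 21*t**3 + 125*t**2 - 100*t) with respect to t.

Factor the denominator: t*(t - 5)*(t - 4)*(t - 1)*(t + 5).
Partial-fraction decomposition: 2533/(2700*(t + 5)) + 7/(72*(t - 1)) - 749/(54*(t - 4)) + 3563/(200*(t - 5)) + 1/(50*t).
Integrate each term: A/(t−a) contributes A·log|t−a|.

log(t)/50 + 3563*log(t - 5)/200 - 749*log(t - 4)/54 + 7*log(t - 1)/72 + 2533*log(t + 5)/2700 + C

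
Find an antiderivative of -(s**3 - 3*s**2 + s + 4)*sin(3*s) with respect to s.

s**3*cos(3*s)/3 - s**2*sin(3*s)/3 - s**2*cos(3*s) + 2*s*sin(3*s)/3 + s*cos(3*s)/9 - sin(3*s)/27 + 14*cos(3*s)/9 + C

Use integration by parts with u = s**3 - 3*s**2 + s + 4, dv = -sin(3*s) ds, so v = cos(3*s)/3.
Apply parts 3 times (tabular method): alternate signs, differentiate u down to 0, integrate dv up.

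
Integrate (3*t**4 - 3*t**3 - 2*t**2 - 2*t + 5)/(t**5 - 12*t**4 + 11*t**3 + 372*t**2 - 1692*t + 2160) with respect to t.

Factor the denominator: (t - 6)*(t - 5)*(t - 4)*(t - 3)*(t + 6).
Partial-fraction decomposition: 4481/(11880*(t + 6)) - 143/(54*(t - 3)) + 541/(20*(t - 4)) - 1445/(22*(t - 5)) + 3161/(72*(t - 6)).
Integrate each term: A/(t−a) contributes A·log|t−a|.

3161*log(t - 6)/72 - 1445*log(t - 5)/22 + 541*log(t - 4)/20 - 143*log(t - 3)/54 + 4481*log(t + 6)/11880 + C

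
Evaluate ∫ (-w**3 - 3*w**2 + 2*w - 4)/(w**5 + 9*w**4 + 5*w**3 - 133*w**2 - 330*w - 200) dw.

-2*log(w - 4)/45 + log(w + 1)/10 - 2*log(w + 2)/9 + log(w + 5)/6 + 1/(3*w + 15) + C

Factor the denominator: (w - 4)*(w + 1)*(w + 2)*(w + 5)**2.
Partial-fraction decomposition: 1/(6*(w + 5)) - 1/(3*(w + 5)**2) - 2/(9*(w + 2)) + 1/(10*(w + 1)) - 2/(45*(w - 4)).
Integrate each term; A/(w−a) gives A·log|w−a|; A/(w−a)² gives −A/(w−a).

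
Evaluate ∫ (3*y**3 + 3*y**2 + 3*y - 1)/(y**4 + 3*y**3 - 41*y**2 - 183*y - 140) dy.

299*log(y - 7)/264 + log(y + 1)/24 - 157*log(y + 4)/33 + 79*log(y + 5)/12 + C

Factor the denominator: (y - 7)*(y + 1)*(y + 4)*(y + 5).
Partial-fraction decomposition: 79/(12*(y + 5)) - 157/(33*(y + 4)) + 1/(24*(y + 1)) + 299/(264*(y - 7)).
Integrate each term: A/(y−a) contributes A·log|y−a|.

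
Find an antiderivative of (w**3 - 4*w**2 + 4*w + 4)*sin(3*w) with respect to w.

Use integration by parts with u = w**3 - 4*w**2 + 4*w + 4, dv = sin(3*w) dw, so v = -cos(3*w)/3.
Apply parts 3 times (tabular method): alternate signs, differentiate u down to 0, integrate dv up.

-w**3*cos(3*w)/3 + w**2*sin(3*w)/3 + 4*w**2*cos(3*w)/3 - 8*w*sin(3*w)/9 - 10*w*cos(3*w)/9 + 10*sin(3*w)/27 - 44*cos(3*w)/27 + C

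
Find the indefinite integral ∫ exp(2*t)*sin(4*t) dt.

exp(2*t)*sin(4*t)/10 - exp(2*t)*cos(4*t)/5 + C

Let I denote the integral. Integrate by parts with u = sin(4*t), dv = exp(2*t) dt, so v = exp(2*t)/2: I = exp(2*t)*sin(4*t)/2 − 2·∫ exp(2*t)*cos(4*t) dt.
Apply parts again with u = cos(4*t), dv = exp(2*t) dt: ∫ exp(2*t)*cos(4*t) dt = exp(2*t)*cos(4*t)/2 + 2·I. Substituting back brings back I: I = exp(2*t)*sin(4*t)/2 - exp(2*t)*cos(4*t) − 4·I.
Solving for I: (1 + 4)·I equals the remaining terms, so I = (1/5)·(exp(2*t)*sin(4*t)/2 - exp(2*t)*cos(4*t)).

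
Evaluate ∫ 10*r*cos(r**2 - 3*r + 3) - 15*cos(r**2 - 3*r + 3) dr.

5*sin(r**2 - 3*r + 3) + C

Let u = r**2 - 3*r + 3, so du = (2*r - 3) dr.
Rewriting, the integral becomes 5·∫ cos(u) du = 5·sin(u).
Substituting back, u = r**2 - 3*r + 3.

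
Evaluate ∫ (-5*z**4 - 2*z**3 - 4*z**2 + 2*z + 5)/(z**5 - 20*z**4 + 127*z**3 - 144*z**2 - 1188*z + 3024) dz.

-6434*log(z - 7)/15 + 131749*log(z - 6)/324 + 1459*log(z - 4)/84 - 194*log(z + 3)/2835 - 7039/(18*z - 108) + C

Factor the denominator: (z - 7)*(z - 6)**2*(z - 4)*(z + 3).
Partial-fraction decomposition: -194/(2835*(z + 3)) + 1459/(84*(z - 4)) + 131749/(324*(z - 6)) + 7039/(18*(z - 6)**2) - 6434/(15*(z - 7)).
Integrate each term; A/(z−a) gives A·log|z−a|; A/(z−a)² gives −A/(z−a).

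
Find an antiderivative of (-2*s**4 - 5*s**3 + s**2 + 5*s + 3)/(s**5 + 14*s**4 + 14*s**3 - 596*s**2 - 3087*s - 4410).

-643*log(s - 7)/2184 + log(s + 3)/8 - 311*log(s + 5)/24 + 501*log(s + 6)/13 - 1535*log(s + 7)/56 + C

Factor the denominator: (s - 7)*(s + 3)*(s + 5)*(s + 6)*(s + 7).
Partial-fraction decomposition: -1535/(56*(s + 7)) + 501/(13*(s + 6)) - 311/(24*(s + 5)) + 1/(8*(s + 3)) - 643/(2184*(s - 7)).
Integrate each term: A/(s−a) contributes A·log|s−a|.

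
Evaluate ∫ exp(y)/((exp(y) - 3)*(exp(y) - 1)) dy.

log(exp(y) - 3)/2 - log(exp(y) - 1)/2 + C

Let u = e^y, du = e^y dy.
The integral becomes ∫ du/((u-3)(u-1)); decompose into partial fractions.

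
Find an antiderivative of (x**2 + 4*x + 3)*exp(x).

(x**2 + 2*x + 1)*exp(x) + C

Use integration by parts with u = x**2 + 4*x + 3, dv = exp(x) dx, so v = exp(x).
Apply parts 2 times (tabular method): alternate signs, differentiate u down to 0, integrate dv up.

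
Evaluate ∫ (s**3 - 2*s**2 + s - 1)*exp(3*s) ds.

Use integration by parts with u = s**3 - 2*s**2 + s - 1, dv = exp(3*s) ds, so v = exp(3*s)/3.
Apply parts 3 times (tabular method): alternate signs, differentiate u down to 0, integrate dv up.

(s**3 - 3*s**2 + 3*s - 2)*exp(3*s)/3 + C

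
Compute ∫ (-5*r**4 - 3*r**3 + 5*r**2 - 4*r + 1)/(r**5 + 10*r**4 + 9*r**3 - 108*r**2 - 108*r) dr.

-log(r)/108 - 113*log(r - 3)/243 + 2*log(r + 1)/25 - 111919*log(r + 6)/24300 - 5627/(270*r + 1620) + C

Factor the denominator: r*(r - 3)*(r + 1)*(r + 6)**2.
Partial-fraction decomposition: -111919/(24300*(r + 6)) + 5627/(270*(r + 6)**2) + 2/(25*(r + 1)) - 113/(243*(r - 3)) - 1/(108*r).
Integrate each term; A/(r−a) gives A·log|r−a|; A/(r−a)² gives −A/(r−a).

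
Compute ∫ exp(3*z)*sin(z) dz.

3*exp(3*z)*sin(z)/10 - exp(3*z)*cos(z)/10 + C

Let I denote the integral. Integrate by parts with u = sin(z), dv = exp(3*z) dz, so v = exp(3*z)/3: I = exp(3*z)*sin(z)/3 − (1/3)·∫ exp(3*z)*cos(z) dz.
Apply parts again with u = cos(z), dv = exp(3*z) dz: ∫ exp(3*z)*cos(z) dz = exp(3*z)*cos(z)/3 + (1/3)·I. Substituting back brings back I: I = exp(3*z)*sin(z)/3 - exp(3*z)*cos(z)/9 − (1/9)·I.
Solving for I: (1 + 1/9)·I equals the remaining terms, so I = (9/10)·(exp(3*z)*sin(z)/3 - exp(3*z)*cos(z)/9).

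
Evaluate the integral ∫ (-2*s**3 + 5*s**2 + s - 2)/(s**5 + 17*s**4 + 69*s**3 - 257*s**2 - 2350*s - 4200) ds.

-61*log(s - 5)/5940 - 101*log(s + 4)/27 + 92*log(s + 5)/5 - 302*log(s + 6)/11 + 461*log(s + 7)/36 + C

Factor the denominator: (s - 5)*(s + 4)*(s + 5)*(s + 6)*(s + 7).
Partial-fraction decomposition: 461/(36*(s + 7)) - 302/(11*(s + 6)) + 92/(5*(s + 5)) - 101/(27*(s + 4)) - 61/(5940*(s - 5)).
Integrate each term: A/(s−a) contributes A·log|s−a|.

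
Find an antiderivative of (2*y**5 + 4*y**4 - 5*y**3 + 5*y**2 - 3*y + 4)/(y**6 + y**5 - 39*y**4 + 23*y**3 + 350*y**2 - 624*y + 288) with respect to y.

353*log(y - 4)/90 - 715*log(y - 3)/252 + 643*log(y - 1)/6300 - 38*log(y + 4)/175 + 649*log(y + 6)/630 - 1/(30*y - 30) + C

Factor the denominator: (y - 4)*(y - 3)*(y - 1)**2*(y + 4)*(y + 6).
Partial-fraction decomposition: 649/(630*(y + 6)) - 38/(175*(y + 4)) + 643/(6300*(y - 1)) + 1/(30*(y - 1)**2) - 715/(252*(y - 3)) + 353/(90*(y - 4)).
Integrate each term; A/(y−a) gives A·log|y−a|; A/(y−a)² gives −A/(y−a).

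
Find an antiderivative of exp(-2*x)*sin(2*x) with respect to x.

Let I denote the integral. Integrate by parts with u = sin(2*x), dv = exp(-2*x) dx, so v = -exp(-2*x)/2: I = -exp(-2*x)*sin(2*x)/2 + ∫ exp(-2*x)*cos(2*x) dx.
Apply parts again with u = cos(2*x), dv = exp(-2*x) dx: ∫ exp(-2*x)*cos(2*x) dx = -exp(-2*x)*cos(2*x)/2 − I. Substituting back brings back I: I = -exp(-2*x)*sin(2*x)/2 - exp(-2*x)*cos(2*x)/2 − I.
Solving for I: (1 + 1)·I equals the remaining terms, so I = (1/2)·(-exp(-2*x)*sin(2*x)/2 - exp(-2*x)*cos(2*x)/2).

-exp(-2*x)*sin(2*x)/4 - exp(-2*x)*cos(2*x)/4 + C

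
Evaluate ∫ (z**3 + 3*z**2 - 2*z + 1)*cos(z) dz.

Use integration by parts with u = z**3 + 3*z**2 - 2*z + 1, dv = cos(z) dz, so v = sin(z).
Apply parts 3 times (tabular method): alternate signs, differentiate u down to 0, integrate dv up.

z**3*sin(z) + 3*z**2*sin(z) + 3*z**2*cos(z) - 8*z*sin(z) + 6*z*cos(z) - 5*sin(z) - 8*cos(z) + C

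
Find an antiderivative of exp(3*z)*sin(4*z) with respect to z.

Let I denote the integral. Integrate by parts with u = sin(4*z), dv = exp(3*z) dz, so v = exp(3*z)/3: I = exp(3*z)*sin(4*z)/3 − (4/3)·∫ exp(3*z)*cos(4*z) dz.
Apply parts again with u = cos(4*z), dv = exp(3*z) dz: ∫ exp(3*z)*cos(4*z) dz = exp(3*z)*cos(4*z)/3 + (4/3)·I. Substituting back brings back I: I = exp(3*z)*sin(4*z)/3 - 4*exp(3*z)*cos(4*z)/9 − (16/9)·I.
Solving for I: (1 + 16/9)·I equals the remaining terms, so I = (9/25)·(exp(3*z)*sin(4*z)/3 - 4*exp(3*z)*cos(4*z)/9).

3*exp(3*z)*sin(4*z)/25 - 4*exp(3*z)*cos(4*z)/25 + C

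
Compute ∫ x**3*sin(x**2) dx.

Let u = x², du = 2x dx; rewrite as (1/2)∫ u^1·sin(1u) du.
Now integrate by parts 1 time.

-x**2*cos(x**2)/2 + sin(x**2)/2 + C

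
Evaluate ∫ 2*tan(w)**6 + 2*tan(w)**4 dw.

Let u = tan(w), so du = (tan(w)**2 + 1) dw.
Rewriting, the integral becomes 2·∫ u^4 du = 2·u^5/5.
Substituting back, u = tan(w).

2*tan(w)**5/5 + C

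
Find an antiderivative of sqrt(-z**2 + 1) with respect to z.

z*sqrt(-z**2 + 1)/2 + asin(z)/2 + C

Substitute z = sin(θ), so dz = cos(θ) dθ and the radical becomes sqrt(-z**2 + 1) = cos(θ) by the Pythagorean identity.
Integrate the resulting trig expression in θ, then back-substitute θ = asin(z), sin(θ) = z, cos(θ) = sqrt(-z**2 + 1) (absorbing any constant into C).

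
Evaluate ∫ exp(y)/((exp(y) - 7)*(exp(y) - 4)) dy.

log(exp(y) - 7)/3 - log(exp(y) - 4)/3 + C

Let u = e^y, du = e^y dy.
The integral becomes ∫ du/((u-4)(u-7)); decompose into partial fractions.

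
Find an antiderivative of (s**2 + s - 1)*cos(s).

s**2*sin(s) + s*sin(s) + 2*s*cos(s) - 3*sin(s) + cos(s) + C

Use integration by parts with u = s**2 + s - 1, dv = cos(s) ds, so v = sin(s).
Apply parts 2 times (tabular method): alternate signs, differentiate u down to 0, integrate dv up.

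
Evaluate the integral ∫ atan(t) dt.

t*atan(t) - log(t**2 + 1)/2 + C

Use integration by parts with u = arctan(t), dv = dt.
Then du = 1/(t**2 + 1) dt.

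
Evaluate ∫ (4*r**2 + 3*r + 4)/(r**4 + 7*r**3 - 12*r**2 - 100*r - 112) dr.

Factor the denominator: (r - 4)*(r + 2)**2*(r + 7).
Partial-fraction decomposition: -179/(275*(r + 7)) + 101/(225*(r + 2)) - 7/(15*(r + 2)**2) + 20/(99*(r - 4)).
Integrate each term; A/(r−a) gives A·log|r−a|; A/(r−a)² gives −A/(r−a).

20*log(r - 4)/99 + 101*log(r + 2)/225 - 179*log(r + 7)/275 + 7/(15*r + 30) + C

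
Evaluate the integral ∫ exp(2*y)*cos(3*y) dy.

3*exp(2*y)*sin(3*y)/13 + 2*exp(2*y)*cos(3*y)/13 + C

Let I denote the integral. Integrate by parts with u = cos(3*y), dv = exp(2*y) dy, so v = exp(2*y)/2: I = exp(2*y)*cos(3*y)/2 + (3/2)·∫ exp(2*y)*sin(3*y) dy.
Apply parts again with u = sin(3*y), dv = exp(2*y) dy: ∫ exp(2*y)*sin(3*y) dy = exp(2*y)*sin(3*y)/2 − (3/2)·I. Substituting back brings back I: I = 3*exp(2*y)*sin(3*y)/4 + exp(2*y)*cos(3*y)/2 − (9/4)·I.
Solving for I: (1 + 9/4)·I equals the remaining terms, so I = (4/13)·(3*exp(2*y)*sin(3*y)/4 + exp(2*y)*cos(3*y)/2).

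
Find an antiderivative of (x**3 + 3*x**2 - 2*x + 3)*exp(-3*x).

(-9*x**3 - 36*x**2 - 6*x - 29)*exp(-3*x)/27 + C

Use integration by parts with u = x**3 + 3*x**2 - 2*x + 3, dv = exp(-3*x) dx, so v = -exp(-3*x)/3.
Apply parts 3 times (tabular method): alternate signs, differentiate u down to 0, integrate dv up.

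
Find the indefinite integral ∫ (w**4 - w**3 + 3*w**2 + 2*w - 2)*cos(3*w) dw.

Use integration by parts with u = w**4 - w**3 + 3*w**2 + 2*w - 2, dv = cos(3*w) dw, so v = sin(3*w)/3.
Apply parts 4 times (tabular method): alternate signs, differentiate u down to 0, integrate dv up.

w**4*sin(3*w)/3 - w**3*sin(3*w)/3 + 4*w**3*cos(3*w)/9 + 5*w**2*sin(3*w)/9 - w**2*cos(3*w)/3 + 8*w*sin(3*w)/9 + 10*w*cos(3*w)/27 - 64*sin(3*w)/81 + 8*cos(3*w)/27 + C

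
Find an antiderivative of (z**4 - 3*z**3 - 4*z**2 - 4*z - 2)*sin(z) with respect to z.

-z**4*cos(z) + 4*z**3*sin(z) + 3*z**3*cos(z) - 9*z**2*sin(z) + 16*z**2*cos(z) - 32*z*sin(z) - 14*z*cos(z) + 14*sin(z) - 30*cos(z) + C

Use integration by parts with u = z**4 - 3*z**3 - 4*z**2 - 4*z - 2, dv = sin(z) dz, so v = -cos(z).
Apply parts 4 times (tabular method): alternate signs, differentiate u down to 0, integrate dv up.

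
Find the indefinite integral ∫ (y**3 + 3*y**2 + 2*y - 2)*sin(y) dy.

-y**3*cos(y) + 3*y**2*sin(y) - 3*y**2*cos(y) + 6*y*sin(y) + 4*y*cos(y) - 4*sin(y) + 8*cos(y) + C

Use integration by parts with u = y**3 + 3*y**2 + 2*y - 2, dv = sin(y) dy, so v = -cos(y).
Apply parts 3 times (tabular method): alternate signs, differentiate u down to 0, integrate dv up.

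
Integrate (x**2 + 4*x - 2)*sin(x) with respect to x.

-x**2*cos(x) + 2*x*sin(x) - 4*x*cos(x) + 4*sin(x) + 4*cos(x) + C

Use integration by parts with u = x**2 + 4*x - 2, dv = sin(x) dx, so v = -cos(x).
Apply parts 2 times (tabular method): alternate signs, differentiate u down to 0, integrate dv up.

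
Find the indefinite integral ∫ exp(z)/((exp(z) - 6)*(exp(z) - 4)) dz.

log(exp(z) - 6)/2 - log(exp(z) - 4)/2 + C

Let u = e^z, du = e^z dz.
The integral becomes ∫ du/((u-4)(u-6)); decompose into partial fractions.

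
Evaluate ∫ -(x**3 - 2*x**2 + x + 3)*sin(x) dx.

x**3*cos(x) - 3*x**2*sin(x) - 2*x**2*cos(x) + 4*x*sin(x) - 5*x*cos(x) + 5*sin(x) + 7*cos(x) + C

Use integration by parts with u = x**3 - 2*x**2 + x + 3, dv = -sin(x) dx, so v = cos(x).
Apply parts 3 times (tabular method): alternate signs, differentiate u down to 0, integrate dv up.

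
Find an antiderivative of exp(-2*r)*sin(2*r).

-exp(-2*r)*sin(2*r)/4 - exp(-2*r)*cos(2*r)/4 + C

Let I denote the integral. Integrate by parts with u = sin(2*r), dv = exp(-2*r) dr, so v = -exp(-2*r)/2: I = -exp(-2*r)*sin(2*r)/2 + ∫ exp(-2*r)*cos(2*r) dr.
Apply parts again with u = cos(2*r), dv = exp(-2*r) dr: ∫ exp(-2*r)*cos(2*r) dr = -exp(-2*r)*cos(2*r)/2 − I. Substituting back brings back I: I = -exp(-2*r)*sin(2*r)/2 - exp(-2*r)*cos(2*r)/2 − I.
Solving for I: (1 + 1)·I equals the remaining terms, so I = (1/2)·(-exp(-2*r)*sin(2*r)/2 - exp(-2*r)*cos(2*r)/2).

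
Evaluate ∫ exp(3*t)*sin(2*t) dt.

Let I denote the integral. Integrate by parts with u = sin(2*t), dv = exp(3*t) dt, so v = exp(3*t)/3: I = exp(3*t)*sin(2*t)/3 − (2/3)·∫ exp(3*t)*cos(2*t) dt.
Apply parts again with u = cos(2*t), dv = exp(3*t) dt: ∫ exp(3*t)*cos(2*t) dt = exp(3*t)*cos(2*t)/3 + (2/3)·I. Substituting back brings back I: I = exp(3*t)*sin(2*t)/3 - 2*exp(3*t)*cos(2*t)/9 − (4/9)·I.
Solving for I: (1 + 4/9)·I equals the remaining terms, so I = (9/13)·(exp(3*t)*sin(2*t)/3 - 2*exp(3*t)*cos(2*t)/9).

3*exp(3*t)*sin(2*t)/13 - 2*exp(3*t)*cos(2*t)/13 + C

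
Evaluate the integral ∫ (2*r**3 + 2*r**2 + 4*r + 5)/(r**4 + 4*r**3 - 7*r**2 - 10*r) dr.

Factor the denominator: r*(r - 2)*(r + 1)*(r + 5).
Partial-fraction decomposition: 43/(28*(r + 5)) + 1/(12*(r + 1)) + 37/(42*(r - 2)) - 1/(2*r).
Integrate each term: A/(r−a) contributes A·log|r−a|.

-log(r)/2 + 37*log(r - 2)/42 + log(r + 1)/12 + 43*log(r + 5)/28 + C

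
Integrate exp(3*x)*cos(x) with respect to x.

Let I denote the integral. Integrate by parts with u = cos(x), dv = exp(3*x) dx, so v = exp(3*x)/3: I = exp(3*x)*cos(x)/3 + (1/3)·∫ exp(3*x)*sin(x) dx.
Apply parts again with u = sin(x), dv = exp(3*x) dx: ∫ exp(3*x)*sin(x) dx = exp(3*x)*sin(x)/3 − (1/3)·I. Substituting back brings back I: I = exp(3*x)*sin(x)/9 + exp(3*x)*cos(x)/3 − (1/9)·I.
Solving for I: (1 + 1/9)·I equals the remaining terms, so I = (9/10)·(exp(3*x)*sin(x)/9 + exp(3*x)*cos(x)/3).

exp(3*x)*sin(x)/10 + 3*exp(3*x)*cos(x)/10 + C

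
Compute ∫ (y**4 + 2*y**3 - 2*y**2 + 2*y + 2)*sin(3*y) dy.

-y**4*cos(3*y)/3 + 4*y**3*sin(3*y)/9 - 2*y**3*cos(3*y)/3 + 2*y**2*sin(3*y)/3 + 10*y**2*cos(3*y)/9 - 20*y*sin(3*y)/27 - 2*y*cos(3*y)/9 + 2*sin(3*y)/27 - 74*cos(3*y)/81 + C

Use integration by parts with u = y**4 + 2*y**3 - 2*y**2 + 2*y + 2, dv = sin(3*y) dy, so v = -cos(3*y)/3.
Apply parts 4 times (tabular method): alternate signs, differentiate u down to 0, integrate dv up.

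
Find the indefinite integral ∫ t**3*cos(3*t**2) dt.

t**2*sin(3*t**2)/6 + cos(3*t**2)/18 + C

Let u = t², du = 2t dt; rewrite as (1/2)∫ u^1·cos(3u) du.
Now integrate by parts 1 time.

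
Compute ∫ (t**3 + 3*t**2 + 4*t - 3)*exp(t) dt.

(t**3 + 4*t - 7)*exp(t) + C

Use integration by parts with u = t**3 + 3*t**2 + 4*t - 3, dv = exp(t) dt, so v = exp(t).
Apply parts 3 times (tabular method): alternate signs, differentiate u down to 0, integrate dv up.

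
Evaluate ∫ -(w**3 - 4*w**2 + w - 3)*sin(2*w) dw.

w**3*cos(2*w)/2 - 3*w**2*sin(2*w)/4 - 2*w**2*cos(2*w) + 2*w*sin(2*w) - w*cos(2*w)/4 + sin(2*w)/8 - cos(2*w)/2 + C

Use integration by parts with u = w**3 - 4*w**2 + w - 3, dv = -sin(2*w) dw, so v = cos(2*w)/2.
Apply parts 3 times (tabular method): alternate signs, differentiate u down to 0, integrate dv up.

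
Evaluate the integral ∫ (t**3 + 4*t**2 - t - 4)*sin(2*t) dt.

-t**3*cos(2*t)/2 + 3*t**2*sin(2*t)/4 - 2*t**2*cos(2*t) + 2*t*sin(2*t) + 5*t*cos(2*t)/4 - 5*sin(2*t)/8 + 3*cos(2*t) + C

Use integration by parts with u = t**3 + 4*t**2 - t - 4, dv = sin(2*t) dt, so v = -cos(2*t)/2.
Apply parts 3 times (tabular method): alternate signs, differentiate u down to 0, integrate dv up.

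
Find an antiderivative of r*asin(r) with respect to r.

r**2*asin(r)/2 + r*sqrt(-r**2 + 1)/4 - asin(r)/4 + C

Use integration by parts with u = arcsin(r), dv = r dr.
Then du = 1/sqrt(-r**2 + 1) dr.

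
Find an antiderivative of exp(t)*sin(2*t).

Let I denote the integral. Integrate by parts with u = sin(2*t), dv = exp(t) dt, so v = exp(t): I = exp(t)*sin(2*t) − 2·∫ exp(t)*cos(2*t) dt.
Apply parts again with u = cos(2*t), dv = exp(t) dt: ∫ exp(t)*cos(2*t) dt = exp(t)*cos(2*t) + 2·I. Substituting back brings back I: I = exp(t)*sin(2*t) - 2*exp(t)*cos(2*t) − 4·I.
Solving for I: (1 + 4)·I equals the remaining terms, so I = (1/5)·(exp(t)*sin(2*t) - 2*exp(t)*cos(2*t)).

exp(t)*sin(2*t)/5 - 2*exp(t)*cos(2*t)/5 + C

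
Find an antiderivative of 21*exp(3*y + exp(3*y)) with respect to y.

Let u = exp(3*y), so du = (3*exp(3*y)) dy.
Rewriting, the integral becomes 7·∫ e^u du = 7·e^u.
Substituting back, u = exp(3*y).

7*exp(exp(3*y)) + C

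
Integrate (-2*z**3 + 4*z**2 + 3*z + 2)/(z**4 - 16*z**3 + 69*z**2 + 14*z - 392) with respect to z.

Factor the denominator: (z - 7)**2*(z - 4)*(z + 2).
Partial-fraction decomposition: -14/(243*(z + 2)) - 25/(27*(z - 4)) - 247/(243*(z - 7)) - 467/(27*(z - 7)**2).
Integrate each term; A/(z−a) gives A·log|z−a|; A/(z−a)² gives −A/(z−a).

-247*log(z - 7)/243 - 25*log(z - 4)/27 - 14*log(z + 2)/243 + 467/(27*z - 189) + C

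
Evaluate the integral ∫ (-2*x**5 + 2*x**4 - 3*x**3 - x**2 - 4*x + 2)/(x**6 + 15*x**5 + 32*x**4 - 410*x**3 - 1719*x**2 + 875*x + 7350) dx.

-301*log(x - 5)/1920 + 22*log(x - 2)/2835 + 367*log(x + 3)/640 - 492*log(x + 5)/35 + 3769*log(x + 7)/324 - 6571/(144*x + 1008) + C

Factor the denominator: (x - 5)*(x - 2)*(x + 3)*(x + 5)*(x + 7)**2.
Partial-fraction decomposition: 3769/(324*(x + 7)) + 6571/(144*(x + 7)**2) - 492/(35*(x + 5)) + 367/(640*(x + 3)) + 22/(2835*(x - 2)) - 301/(1920*(x - 5)).
Integrate each term; A/(x−a) gives A·log|x−a|; A/(x−a)² gives −A/(x−a).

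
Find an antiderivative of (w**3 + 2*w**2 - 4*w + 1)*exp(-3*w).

Use integration by parts with u = w**3 + 2*w**2 - 4*w + 1, dv = exp(-3*w) dw, so v = -exp(-3*w)/3.
Apply parts 3 times (tabular method): alternate signs, differentiate u down to 0, integrate dv up.

(-3*w**3 - 9*w**2 + 6*w - 1)*exp(-3*w)/9 + C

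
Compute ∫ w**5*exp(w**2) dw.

Let u = w², du = 2w dw; rewrite as (1/2)∫ u^2·exp(1u) du.
Now integrate by parts 2 times.

(w**4 - 2*w**2 + 2)*exp(w**2)/2 + C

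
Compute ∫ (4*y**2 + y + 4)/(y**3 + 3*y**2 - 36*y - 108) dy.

Factor the denominator: (y - 6)*(y + 3)*(y + 6).
Partial-fraction decomposition: 71/(18*(y + 6)) - 37/(27*(y + 3)) + 77/(54*(y - 6)).
Integrate each term: A/(y−a) contributes A·log|y−a|.

77*log(y - 6)/54 - 37*log(y + 3)/27 + 71*log(y + 6)/18 + C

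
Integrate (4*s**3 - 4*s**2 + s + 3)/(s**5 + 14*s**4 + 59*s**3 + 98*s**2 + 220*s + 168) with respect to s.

Factor the denominator: (s + 1)*(s + 6)*(s + 7)*(s**2 + 4).
Partial-fraction decomposition: -(759*s + 3326)/(10600*(s**2 + 4)) - 262/(53*(s + 7)) + 1011/(200*(s + 6)) - 1/(25*(s + 1)).
Integrate each term; A/(s−a) gives A·log|s−a|; the (Bs+D)/(s²+p²) term gives a log and an atan.

-log(s + 1)/25 + 1011*log(s + 6)/200 - 262*log(s + 7)/53 - 759*log(s**2 + 4)/21200 - 1663*atan(s/2)/10600 + C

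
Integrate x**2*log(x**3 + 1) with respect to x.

Let u = x**3 + 1, so du = (3*x**2) dx.
The integral becomes (1/3)·∫ log(u) du; integrate by parts with u′=log(u), dv′=du.

x**3*log(x**3 + 1)/3 - x**3/3 + log(x**3 + 1)/3 + C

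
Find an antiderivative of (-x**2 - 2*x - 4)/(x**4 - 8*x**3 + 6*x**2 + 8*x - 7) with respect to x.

-67*log(x - 7)/288 + 5*log(x - 1)/36 + 3*log(x + 1)/32 - 7/(12*x - 12) + C

Factor the denominator: (x - 7)*(x - 1)**2*(x + 1).
Partial-fraction decomposition: 3/(32*(x + 1)) + 5/(36*(x - 1)) + 7/(12*(x - 1)**2) - 67/(288*(x - 7)).
Integrate each term; A/(x−a) gives A·log|x−a|; A/(x−a)² gives −A/(x−a).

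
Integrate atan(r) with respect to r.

r*atan(r) - log(r**2 + 1)/2 + C

Use integration by parts with u = arctan(r), dv = dr.
Then du = 1/(r**2 + 1) dr.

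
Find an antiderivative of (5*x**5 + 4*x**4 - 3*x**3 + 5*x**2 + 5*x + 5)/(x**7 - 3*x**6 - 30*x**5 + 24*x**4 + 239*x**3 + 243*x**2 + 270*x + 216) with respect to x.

6233*log(x - 6)/5994 - 6057*log(x - 4)/8330 + log(x + 1)/40 - 55147*log(x + 3)/158760 + 121*log(x**2 + 1)/25160 + 467*atan(x)/12580 - 155/(252*x + 756) + C

Factor the denominator: (x - 6)*(x - 4)*(x + 1)*(x + 3)**2*(x**2 + 1).
Partial-fraction decomposition: (121*x + 467)/(12580*(x**2 + 1)) - 55147/(158760*(x + 3)) + 155/(252*(x + 3)**2) + 1/(40*(x + 1)) - 6057/(8330*(x - 4)) + 6233/(5994*(x - 6)).
Integrate each term; A/(x−a) gives A·log|x−a|; the (Bx+D)/(x²+p²) term gives a log and an atan.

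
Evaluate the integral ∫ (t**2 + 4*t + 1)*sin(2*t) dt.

-t**2*cos(2*t)/2 + t*sin(2*t)/2 - 2*t*cos(2*t) + sin(2*t) - cos(2*t)/4 + C

Use integration by parts with u = t**2 + 4*t + 1, dv = sin(2*t) dt, so v = -cos(2*t)/2.
Apply parts 2 times (tabular method): alternate signs, differentiate u down to 0, integrate dv up.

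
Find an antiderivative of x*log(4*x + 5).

Use integration by parts with u = log(4*x + 5), dv = x dx.
Then du = 4/(4*x + 5) dx and v = x**2/2.

x**2*log(4*x + 5)/2 - x**2/4 + 5*x/8 - 25*log(4*x + 5)/32 + C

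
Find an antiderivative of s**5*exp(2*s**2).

Let u = s², du = 2s ds; rewrite as (1/2)∫ u^2·exp(2u) du.
Now integrate by parts 2 times.

(2*s**4 - 2*s**2 + 1)*exp(2*s**2)/8 + C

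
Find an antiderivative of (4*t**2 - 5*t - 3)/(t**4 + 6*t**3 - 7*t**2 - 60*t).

log(t)/20 + 3*log(t - 3)/28 + 81*log(t + 4)/28 - 61*log(t + 5)/20 + C

Factor the denominator: t*(t - 3)*(t + 4)*(t + 5).
Partial-fraction decomposition: -61/(20*(t + 5)) + 81/(28*(t + 4)) + 3/(28*(t - 3)) + 1/(20*t).
Integrate each term: A/(t−a) contributes A·log|t−a|.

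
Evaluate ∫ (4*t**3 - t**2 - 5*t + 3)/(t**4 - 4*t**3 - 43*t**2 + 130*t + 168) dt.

1291*log(t - 7)/312 - 223*log(t - 4)/150 + 3*log(t + 1)/200 + 867*log(t + 6)/650 + C

Factor the denominator: (t - 7)*(t - 4)*(t + 1)*(t + 6).
Partial-fraction decomposition: 867/(650*(t + 6)) + 3/(200*(t + 1)) - 223/(150*(t - 4)) + 1291/(312*(t - 7)).
Integrate each term: A/(t−a) contributes A·log|t−a|.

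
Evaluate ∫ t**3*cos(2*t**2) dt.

Let u = t², du = 2t dt; rewrite as (1/2)∫ u^1·cos(2u) du.
Now integrate by parts 1 time.

t**2*sin(2*t**2)/4 + cos(2*t**2)/8 + C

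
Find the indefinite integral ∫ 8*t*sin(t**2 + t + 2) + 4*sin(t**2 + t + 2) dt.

Let u = t**2 + t + 2, so du = (2*t + 1) dt.
Rewriting, the integral becomes 4·∫ sin(u) du = 4·-cos(u).
Substituting back, u = t**2 + t + 2.

-4*cos(t**2 + t + 2) + C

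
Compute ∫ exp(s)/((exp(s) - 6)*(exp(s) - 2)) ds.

log(exp(s) - 6)/4 - log(exp(s) - 2)/4 + C

Let u = e^s, du = e^s ds.
The integral becomes ∫ du/((u-2)(u-6)); decompose into partial fractions.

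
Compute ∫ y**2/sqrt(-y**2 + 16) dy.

Substitute y = 4·sin(θ), so dy = 4·cos(θ) dθ and the radical becomes sqrt(-y**2 + 16) = 4·cos(θ) by the Pythagorean identity.
Integrate the resulting trig expression in θ, then back-substitute θ = asin(y/4), sin(θ) = y/4, cos(θ) = sqrt(-y**2 + 16)/4 (absorbing any constant into C).

-y*sqrt(-y**2 + 16)/2 + 8*asin(y/4) + C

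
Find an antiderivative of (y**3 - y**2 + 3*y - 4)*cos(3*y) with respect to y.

y**3*sin(3*y)/3 - y**2*sin(3*y)/3 + y**2*cos(3*y)/3 + 7*y*sin(3*y)/9 - 2*y*cos(3*y)/9 - 34*sin(3*y)/27 + 7*cos(3*y)/27 + C

Use integration by parts with u = y**3 - y**2 + 3*y - 4, dv = cos(3*y) dy, so v = sin(3*y)/3.
Apply parts 3 times (tabular method): alternate signs, differentiate u down to 0, integrate dv up.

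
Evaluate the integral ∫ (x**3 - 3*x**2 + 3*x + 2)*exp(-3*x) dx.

Use integration by parts with u = x**3 - 3*x**2 + 3*x + 2, dv = exp(-3*x) dx, so v = -exp(-3*x)/3.
Apply parts 3 times (tabular method): alternate signs, differentiate u down to 0, integrate dv up.

(-9*x**3 + 18*x**2 - 15*x - 23)*exp(-3*x)/27 + C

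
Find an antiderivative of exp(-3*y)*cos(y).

exp(-3*y)*sin(y)/10 - 3*exp(-3*y)*cos(y)/10 + C

Let I denote the integral. Integrate by parts with u = cos(y), dv = exp(-3*y) dy, so v = -exp(-3*y)/3: I = -exp(-3*y)*cos(y)/3 − (1/3)·∫ exp(-3*y)*sin(y) dy.
Apply parts again with u = sin(y), dv = exp(-3*y) dy: ∫ exp(-3*y)*sin(y) dy = -exp(-3*y)*sin(y)/3 + (1/3)·I. Substituting back brings back I: I = exp(-3*y)*sin(y)/9 - exp(-3*y)*cos(y)/3 − (1/9)·I.
Solving for I: (1 + 1/9)·I equals the remaining terms, so I = (9/10)·(exp(-3*y)*sin(y)/9 - exp(-3*y)*cos(y)/3).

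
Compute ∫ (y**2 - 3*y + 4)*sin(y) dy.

Use integration by parts with u = y**2 - 3*y + 4, dv = sin(y) dy, so v = -cos(y).
Apply parts 2 times (tabular method): alternate signs, differentiate u down to 0, integrate dv up.

-y**2*cos(y) + 2*y*sin(y) + 3*y*cos(y) - 3*sin(y) - 2*cos(y) + C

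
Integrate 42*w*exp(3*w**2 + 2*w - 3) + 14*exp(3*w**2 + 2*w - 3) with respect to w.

Let u = 3*w**2 + 2*w - 3, so du = (6*w + 2) dw.
Rewriting, the integral becomes 7·∫ e^u du = 7·e^u.
Substituting back, u = 3*w**2 + 2*w - 3.

7*exp(3*w**2 + 2*w - 3) + C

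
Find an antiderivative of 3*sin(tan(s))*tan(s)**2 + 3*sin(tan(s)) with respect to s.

Let u = tan(s), so du = (tan(s)**2 + 1) ds.
Rewriting, the integral becomes 3·∫ sin(u) du = 3·-cos(u).
Substituting back, u = tan(s).

-3*cos(tan(s)) + C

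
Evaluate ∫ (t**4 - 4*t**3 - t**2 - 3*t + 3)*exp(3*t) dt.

(27*t**4 - 144*t**3 + 117*t**2 - 159*t + 134)*exp(3*t)/81 + C

Use integration by parts with u = t**4 - 4*t**3 - t**2 - 3*t + 3, dv = exp(3*t) dt, so v = exp(3*t)/3.
Apply parts 4 times (tabular method): alternate signs, differentiate u down to 0, integrate dv up.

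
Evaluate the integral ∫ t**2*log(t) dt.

t**3*log(t)/3 - t**3/9 + C

Use integration by parts with u = log(t), dv = t**2 dt.
Then du = 1/t dt and v = t**3/3.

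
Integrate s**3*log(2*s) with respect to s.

Use integration by parts with u = log(2*s), dv = s**3 ds.
Then du = 1/s ds and v = s**4/4.

s**4*(log(s) + log(2))/4 - s**4/16 + C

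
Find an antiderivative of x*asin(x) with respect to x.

x**2*asin(x)/2 + x*sqrt(-x**2 + 1)/4 - asin(x)/4 + C

Use integration by parts with u = arcsin(x), dv = x dx.
Then du = 1/sqrt(-x**2 + 1) dx.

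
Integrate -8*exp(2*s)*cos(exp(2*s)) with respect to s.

-4*sin(exp(2*s)) + C

Let u = exp(2*s), so du = (2*exp(2*s)) ds.
Rewriting, the integral becomes -4·∫ cos(u) du = -4·sin(u).
Substituting back, u = exp(2*s).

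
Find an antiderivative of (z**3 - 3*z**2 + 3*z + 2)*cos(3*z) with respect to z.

z**3*sin(3*z)/3 - z**2*sin(3*z) + z**2*cos(3*z)/3 + 7*z*sin(3*z)/9 - 2*z*cos(3*z)/3 + 8*sin(3*z)/9 + 7*cos(3*z)/27 + C

Use integration by parts with u = z**3 - 3*z**2 + 3*z + 2, dv = cos(3*z) dz, so v = sin(3*z)/3.
Apply parts 3 times (tabular method): alternate signs, differentiate u down to 0, integrate dv up.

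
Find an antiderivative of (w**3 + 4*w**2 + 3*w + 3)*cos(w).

Use integration by parts with u = w**3 + 4*w**2 + 3*w + 3, dv = cos(w) dw, so v = sin(w).
Apply parts 3 times (tabular method): alternate signs, differentiate u down to 0, integrate dv up.

w**3*sin(w) + 4*w**2*sin(w) + 3*w**2*cos(w) - 3*w*sin(w) + 8*w*cos(w) - 5*sin(w) - 3*cos(w) + C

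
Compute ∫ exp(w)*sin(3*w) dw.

Let I denote the integral. Integrate by parts with u = sin(3*w), dv = exp(w) dw, so v = exp(w): I = exp(w)*sin(3*w) − 3·∫ exp(w)*cos(3*w) dw.
Apply parts again with u = cos(3*w), dv = exp(w) dw: ∫ exp(w)*cos(3*w) dw = exp(w)*cos(3*w) + 3·I. Substituting back brings back I: I = exp(w)*sin(3*w) - 3*exp(w)*cos(3*w) − 9·I.
Solving for I: (1 + 9)·I equals the remaining terms, so I = (1/10)·(exp(w)*sin(3*w) - 3*exp(w)*cos(3*w)).

exp(w)*sin(3*w)/10 - 3*exp(w)*cos(3*w)/10 + C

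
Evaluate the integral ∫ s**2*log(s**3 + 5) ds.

s**3*log(s**3 + 5)/3 - s**3/3 + 5*log(s**3 + 5)/3 + C

Let u = s**3 + 5, so du = (3*s**2) ds.
The integral becomes (1/3)·∫ log(u) du; integrate by parts with u′=log(u), dv′=du.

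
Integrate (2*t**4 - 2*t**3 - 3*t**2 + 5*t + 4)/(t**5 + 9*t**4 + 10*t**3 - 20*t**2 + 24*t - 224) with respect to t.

Factor the denominator: (t - 2)*(t + 4)*(t + 7)*(t**2 + 4).
Partial-fraction decomposition: -(323*t + 1078)/(2120*(t**2 + 4)) + 590/(159*(t + 7)) - 8/(5*(t + 4)) + 1/(24*(t - 2)).
Integrate each term; A/(t−a) gives A·log|t−a|; the (Bt+D)/(t²+p²) term gives a log and an atan.

log(t - 2)/24 - 8*log(t + 4)/5 + 590*log(t + 7)/159 - 323*log(t**2 + 4)/4240 - 539*atan(t/2)/2120 + C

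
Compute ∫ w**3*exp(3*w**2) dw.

(3*w**2 - 1)*exp(3*w**2)/18 + C

Let u = w², du = 2w dw; rewrite as (1/2)∫ u^1·exp(3u) du.
Now integrate by parts 1 time.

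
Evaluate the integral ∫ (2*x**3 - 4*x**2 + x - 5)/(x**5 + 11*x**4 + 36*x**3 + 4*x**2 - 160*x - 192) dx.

Factor the denominator: (x - 2)*(x + 2)*(x + 3)*(x + 4)**2.
Partial-fraction decomposition: 103/(6*(x + 4)) + 67/(4*(x + 4)**2) - 98/(5*(x + 3)) + 39/(16*(x + 2)) - 1/(240*(x - 2)).
Integrate each term; A/(x−a) gives A·log|x−a|; A/(x−a)² gives −A/(x−a).

-log(x - 2)/240 + 39*log(x + 2)/16 - 98*log(x + 3)/5 + 103*log(x + 4)/6 - 67/(4*x + 16) + C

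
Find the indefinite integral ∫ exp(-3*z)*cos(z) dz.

Let I denote the integral. Integrate by parts with u = cos(z), dv = exp(-3*z) dz, so v = -exp(-3*z)/3: I = -exp(-3*z)*cos(z)/3 − (1/3)·∫ exp(-3*z)*sin(z) dz.
Apply parts again with u = sin(z), dv = exp(-3*z) dz: ∫ exp(-3*z)*sin(z) dz = -exp(-3*z)*sin(z)/3 + (1/3)·I. Substituting back brings back I: I = exp(-3*z)*sin(z)/9 - exp(-3*z)*cos(z)/3 − (1/9)·I.
Solving for I: (1 + 1/9)·I equals the remaining terms, so I = (9/10)·(exp(-3*z)*sin(z)/9 - exp(-3*z)*cos(z)/3).

exp(-3*z)*sin(z)/10 - 3*exp(-3*z)*cos(z)/10 + C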